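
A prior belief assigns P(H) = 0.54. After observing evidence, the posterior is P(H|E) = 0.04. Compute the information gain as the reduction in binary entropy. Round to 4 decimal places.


H(prior) = -0.54*log2(0.54) - 0.46*log2(0.46)
= 0.9954
H(post) = -0.04*log2(0.04) - 0.96*log2(0.96)
= 0.2423
IG = 0.9954 - 0.2423 = 0.7531

0.7531


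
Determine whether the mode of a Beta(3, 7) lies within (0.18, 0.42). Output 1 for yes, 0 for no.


First find the mode: (a-1)/(a+b-2) = 0.25
Is 0.25 in (0.18, 0.42)? 1

1


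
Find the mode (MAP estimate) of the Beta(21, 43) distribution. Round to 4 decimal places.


For Beta(a,b) with a,b > 1:
Mode = (a-1)/(a+b-2) = (21-1)/(64-2)
= 20/62 = 0.3226

0.3226


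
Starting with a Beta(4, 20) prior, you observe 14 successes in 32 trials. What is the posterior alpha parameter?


For a Beta-Binomial conjugate model:
Posterior alpha = prior alpha + number of successes
= 4 + 14 = 18

18


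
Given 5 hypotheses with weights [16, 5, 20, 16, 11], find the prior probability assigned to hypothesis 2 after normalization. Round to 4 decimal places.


To normalize, divide each weight by the sum of all weights.
Sum = 68
Prior(H2) = 5/68 = 0.0735

0.0735


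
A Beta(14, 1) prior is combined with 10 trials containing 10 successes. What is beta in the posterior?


In conjugate updating:
beta_posterior = beta_prior + (n - k)
= 1 + (10 - 10)
= 1 + 0 = 1

1


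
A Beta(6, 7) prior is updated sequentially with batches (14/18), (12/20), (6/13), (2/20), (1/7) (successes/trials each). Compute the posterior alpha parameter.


Sequential conjugate updating is equivalent to a single batch update.
Total successes across all batches = 35
alpha_posterior = alpha_prior + total_successes = 6 + 35
= 41

41


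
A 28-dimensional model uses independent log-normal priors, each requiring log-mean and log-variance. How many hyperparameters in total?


Per parameter: 2 (log-mean and log-variance).
Total = 28 * 2 = 56

56


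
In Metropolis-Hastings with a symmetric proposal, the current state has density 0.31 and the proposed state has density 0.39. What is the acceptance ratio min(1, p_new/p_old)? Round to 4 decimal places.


Ratio = p_new / p_old = 0.39 / 0.31 = 1.2581
Acceptance = min(1, 1.2581) = 1.0

1.0


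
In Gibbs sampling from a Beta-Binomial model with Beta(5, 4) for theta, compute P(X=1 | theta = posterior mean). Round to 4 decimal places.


Posterior mean = alpha/(alpha+beta) = 5/9 = 0.5556
P(X=1|theta=mean) = theta = 0.5556

0.5556


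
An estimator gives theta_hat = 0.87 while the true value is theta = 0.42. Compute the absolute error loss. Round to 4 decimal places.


The absolute error loss is |theta_hat - theta|
= |0.87 - 0.42|
= 0.45

0.45


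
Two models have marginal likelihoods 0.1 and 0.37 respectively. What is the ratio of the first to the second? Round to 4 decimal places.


Evidence ratio = 0.1 / 0.37
= 0.2703

0.2703


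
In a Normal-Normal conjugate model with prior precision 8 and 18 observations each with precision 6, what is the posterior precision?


Posterior precision = prior precision + n * observation precision
= 8 + 18 * 6
= 8 + 108 = 116

116


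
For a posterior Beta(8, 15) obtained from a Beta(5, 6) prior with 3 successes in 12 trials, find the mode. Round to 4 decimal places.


Mode = (alpha - 1) / (alpha + beta - 2)
= 7 / 21
= 0.3333

0.3333


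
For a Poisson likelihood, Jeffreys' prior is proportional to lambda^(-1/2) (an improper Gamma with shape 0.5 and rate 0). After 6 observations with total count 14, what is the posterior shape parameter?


Jeffreys' prior for Poisson is proportional to lambda^(-1/2).
Posterior is Gamma(0.5 + S, 0 + n) = Gamma(0.5 + 14, 6).
Posterior shape = 0.5 + S = 0.5 + 14 = 14.5

14.5


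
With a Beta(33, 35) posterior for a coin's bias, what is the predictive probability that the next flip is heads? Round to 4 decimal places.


The predictive probability equals the posterior mean.
P(next = heads) = alpha / (alpha + beta)
= 33 / 68 = 0.4853

0.4853


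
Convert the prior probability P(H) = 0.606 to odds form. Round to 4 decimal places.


P(not H) = 1 - 0.606 = 0.394
Odds = 0.606 / 0.394 = 1.5381

1.5381


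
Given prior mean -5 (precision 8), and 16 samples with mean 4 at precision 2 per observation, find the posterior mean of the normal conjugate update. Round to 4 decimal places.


The posterior mean is a precision-weighted average of prior and data.
Post. prec. = 8 + 32 = 40
Post. mean = (-40 + 128)/40 = 88/40 = 2.2

2.2


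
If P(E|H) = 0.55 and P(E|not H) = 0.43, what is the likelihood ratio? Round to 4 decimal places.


Likelihood ratio = P(E|H) / P(E|not H)
= 0.55 / 0.43
= 1.2791

1.2791


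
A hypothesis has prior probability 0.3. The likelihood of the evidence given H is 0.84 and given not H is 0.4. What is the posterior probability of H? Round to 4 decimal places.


Using Bayes' theorem:
P(E) = 0.3 * 0.84 + 0.7 * 0.4
P(E) = 0.532
P(H|E) = (0.3 * 0.84) / 0.532 = 0.4737

0.4737


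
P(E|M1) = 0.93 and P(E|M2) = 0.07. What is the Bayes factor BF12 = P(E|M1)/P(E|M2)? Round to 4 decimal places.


Bayes factor BF12 = P(E|M1) / P(E|M2)
= 0.93 / 0.07
= 13.2857

13.2857


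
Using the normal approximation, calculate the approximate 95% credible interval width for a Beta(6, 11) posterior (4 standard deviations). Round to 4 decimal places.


Var(Beta) = 6*11/(17^2 * 18) = 0.0127
SD = 0.1126
Width ~ 4*SD = 0.4506

0.4506


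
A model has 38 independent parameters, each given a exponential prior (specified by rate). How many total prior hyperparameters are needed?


Each exponential prior needs 1 hyperparameter (rate).
Total = 1 * 38 = 38

38


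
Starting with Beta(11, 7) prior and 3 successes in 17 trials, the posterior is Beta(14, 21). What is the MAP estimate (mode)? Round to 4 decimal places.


The mode of Beta(a, b) when a > 1 and b > 1 is (a-1)/(a+b-2)
= (14 - 1) / (14 + 21 - 2)
= 13 / 33
= 0.3939

0.3939


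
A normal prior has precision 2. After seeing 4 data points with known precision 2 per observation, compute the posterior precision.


In the conjugate normal model, precisions add:
tau_posterior = tau_prior + n * tau_data
= 2 + 4*2 = 10

10


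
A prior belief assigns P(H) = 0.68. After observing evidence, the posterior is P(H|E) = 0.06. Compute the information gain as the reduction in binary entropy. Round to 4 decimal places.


H(prior) = -0.68*log2(0.68) - 0.32*log2(0.32)
= 0.9044
H(post) = -0.06*log2(0.06) - 0.94*log2(0.94)
= 0.3274
IG = 0.9044 - 0.3274 = 0.5769

0.5769


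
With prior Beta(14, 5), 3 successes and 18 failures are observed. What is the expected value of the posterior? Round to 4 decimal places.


Posterior = Beta(17, 23)
E[theta] = alpha/(alpha+beta)
= 17/40 = 0.425

0.425


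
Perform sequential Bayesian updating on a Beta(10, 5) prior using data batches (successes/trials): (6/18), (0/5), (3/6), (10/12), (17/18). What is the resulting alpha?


Accumulate successes: 36
Posterior alpha = prior alpha + sum of successes
= 10 + 36 = 46

46


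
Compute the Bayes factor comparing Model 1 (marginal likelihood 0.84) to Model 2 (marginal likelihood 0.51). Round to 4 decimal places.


BF12 = marginal likelihood of M1 / marginal likelihood of M2
= 0.84/0.51
= 1.6471

1.6471


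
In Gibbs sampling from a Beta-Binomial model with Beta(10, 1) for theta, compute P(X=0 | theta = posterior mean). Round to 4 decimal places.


Posterior mean = alpha/(alpha+beta) = 10/11 = 0.9091
P(X=0|theta=mean) = 1 - theta = 0.0909

0.0909


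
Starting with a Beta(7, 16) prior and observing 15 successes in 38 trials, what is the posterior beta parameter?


Posterior beta = prior beta + failures
Failures = 38 - 15 = 23
beta_post = 16 + 23 = 39

39


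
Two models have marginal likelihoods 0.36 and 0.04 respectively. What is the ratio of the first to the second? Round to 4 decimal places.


Evidence ratio = 0.36 / 0.04
= 9.0

9.0


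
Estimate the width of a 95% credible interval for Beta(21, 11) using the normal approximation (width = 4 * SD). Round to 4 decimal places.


For Beta(a,b): Var = ab/((a+b)^2(a+b+1))
Var = 0.0068, SD = 0.0827
Approximate 95% CI width = 4 * 0.0827 = 0.3307

0.3307


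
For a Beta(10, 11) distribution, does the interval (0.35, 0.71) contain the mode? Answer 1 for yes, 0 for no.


Mode of Beta(a,b) = (a-1)/(a+b-2)
= (10-1)/(10+11-2) = 0.4737
Check: 0.35 <= 0.4737 <= 0.71?
Result: 1

1


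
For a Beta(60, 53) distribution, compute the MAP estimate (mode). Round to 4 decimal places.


MAP = mode = (a-1)/(a+b-2)
= (60-1)/(60+53-2)
= 59/111 = 0.5315

0.5315


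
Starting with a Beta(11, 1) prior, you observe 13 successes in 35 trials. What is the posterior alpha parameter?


For a Beta-Binomial conjugate model:
Posterior alpha = prior alpha + number of successes
= 11 + 13 = 24

24


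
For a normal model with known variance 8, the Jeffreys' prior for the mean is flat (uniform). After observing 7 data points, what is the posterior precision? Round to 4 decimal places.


Jeffreys' prior for normal mean (known variance) is flat.
Prior precision = 0.
Posterior precision = prior_prec + n/sigma^2 = 0 + 7/8
= 0.875

0.875


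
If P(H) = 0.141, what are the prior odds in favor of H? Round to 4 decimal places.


Prior odds = P(H) / (1 - P(H))
= 0.141 / 0.859
= 0.1641

0.1641


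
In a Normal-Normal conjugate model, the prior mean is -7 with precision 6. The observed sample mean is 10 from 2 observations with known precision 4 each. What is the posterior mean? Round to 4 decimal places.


Posterior precision = tau0 + n*tau = 6 + 2*4 = 14
Posterior mean = (tau0*mu0 + n*tau*xbar) / posterior_precision
= (6*-7 + 2*4*10) / 14
= 38 / 14 = 2.7143

2.7143


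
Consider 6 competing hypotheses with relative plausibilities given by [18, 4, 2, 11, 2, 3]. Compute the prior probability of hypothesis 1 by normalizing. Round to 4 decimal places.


Sum of weights = 18 + 4 + 2 + 11 + 2 + 3 = 40
Normalized prior for H1 = 18 / 40
= 0.45

0.45


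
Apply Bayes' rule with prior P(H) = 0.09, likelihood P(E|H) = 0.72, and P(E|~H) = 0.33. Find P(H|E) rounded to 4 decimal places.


Step 1: Compute marginal P(E) = P(E|H)P(H) + P(E|~H)P(~H)
= 0.72*0.09 + 0.33*0.91 = 0.3651
Step 2: P(H|E) = P(E|H)P(H)/P(E) = 0.0648/0.3651
= 0.1775

0.1775


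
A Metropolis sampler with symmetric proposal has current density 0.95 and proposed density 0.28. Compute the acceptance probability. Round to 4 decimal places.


For symmetric proposals, acceptance = min(1, pi(x*)/pi(x))
= min(1, 0.28/0.95)
= min(1, 0.2947) = 0.2947

0.2947


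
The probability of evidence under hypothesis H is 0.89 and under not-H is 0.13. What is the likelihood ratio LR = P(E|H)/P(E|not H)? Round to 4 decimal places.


LR = 0.89 / 0.13
= 6.8462

6.8462


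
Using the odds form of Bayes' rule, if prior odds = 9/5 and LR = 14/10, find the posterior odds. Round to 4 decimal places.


Bayes' rule in odds form: posterior odds = prior odds * LR
= (9 * 14) / (5 * 10)
= 126/50 = 2.52

2.52


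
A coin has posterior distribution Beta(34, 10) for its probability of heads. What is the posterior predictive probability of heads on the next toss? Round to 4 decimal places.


Posterior predictive = E[theta] = alpha/(alpha+beta)
= 34/44
= 0.7727

0.7727


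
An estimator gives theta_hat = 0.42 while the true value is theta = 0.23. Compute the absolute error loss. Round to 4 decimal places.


The absolute error loss is |theta_hat - theta|
= |0.42 - 0.23|
= 0.19

0.19


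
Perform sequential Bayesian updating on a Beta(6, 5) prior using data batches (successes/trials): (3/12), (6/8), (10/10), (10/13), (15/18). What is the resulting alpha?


Accumulate successes: 44
Posterior alpha = prior alpha + sum of successes
= 6 + 44 = 50

50


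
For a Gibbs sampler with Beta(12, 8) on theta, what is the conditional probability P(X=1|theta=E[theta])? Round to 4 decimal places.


E[theta] = 12/(12+8) = 0.6
P(X=1|theta) = theta = 0.6

0.6


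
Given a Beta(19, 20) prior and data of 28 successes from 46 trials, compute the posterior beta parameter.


Number of failures = 46 - 28 = 18
Posterior beta = 20 + 18 = 38

38


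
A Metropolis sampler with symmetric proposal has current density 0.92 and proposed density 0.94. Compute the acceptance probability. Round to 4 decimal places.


For symmetric proposals, acceptance = min(1, pi(x*)/pi(x))
= min(1, 0.94/0.92)
= min(1, 1.0217) = 1.0

1.0


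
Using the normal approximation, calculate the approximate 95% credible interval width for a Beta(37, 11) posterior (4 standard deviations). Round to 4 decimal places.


Var(Beta) = 37*11/(48^2 * 49) = 0.0036
SD = 0.06
Width ~ 4*SD = 0.2402

0.2402


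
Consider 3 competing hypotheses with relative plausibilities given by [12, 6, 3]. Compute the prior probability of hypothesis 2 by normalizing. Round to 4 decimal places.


Sum of weights = 12 + 6 + 3 = 21
Normalized prior for H2 = 6 / 21
= 0.2857

0.2857


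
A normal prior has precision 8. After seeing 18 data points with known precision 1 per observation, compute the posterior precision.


In the conjugate normal model, precisions add:
tau_posterior = tau_prior + n * tau_data
= 8 + 18*1 = 26

26


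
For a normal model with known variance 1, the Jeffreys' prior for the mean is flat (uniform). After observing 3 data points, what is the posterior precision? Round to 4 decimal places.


Jeffreys' prior for normal mean (known variance) is flat.
Prior precision = 0.
Posterior precision = prior_prec + n/sigma^2 = 0 + 3/1
= 3.0

3.0


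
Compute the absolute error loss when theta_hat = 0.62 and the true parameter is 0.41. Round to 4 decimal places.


L = |theta_hat - theta_true|
= |0.62 - 0.41| = 0.21

0.21


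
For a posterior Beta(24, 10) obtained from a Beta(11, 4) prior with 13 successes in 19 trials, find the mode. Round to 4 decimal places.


Mode = (alpha - 1) / (alpha + beta - 2)
= 23 / 32
= 0.7188

0.7188


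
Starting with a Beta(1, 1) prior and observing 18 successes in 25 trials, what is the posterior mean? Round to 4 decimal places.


Posterior parameters: alpha = 1 + 18 = 19
beta = 1 + 7 = 8
Posterior mean = alpha / (alpha + beta) = 19 / 27
= 0.7037

0.7037


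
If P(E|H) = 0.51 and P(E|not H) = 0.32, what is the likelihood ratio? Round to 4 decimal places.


Likelihood ratio = P(E|H) / P(E|not H)
= 0.51 / 0.32
= 1.5938

1.5938


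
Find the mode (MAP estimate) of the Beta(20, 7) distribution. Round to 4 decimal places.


For Beta(a,b) with a,b > 1:
Mode = (a-1)/(a+b-2) = (20-1)/(27-2)
= 19/25 = 0.76

0.76


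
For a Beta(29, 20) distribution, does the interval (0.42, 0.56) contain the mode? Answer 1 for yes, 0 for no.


Mode of Beta(a,b) = (a-1)/(a+b-2)
= (29-1)/(29+20-2) = 0.5957
Check: 0.42 <= 0.5957 <= 0.56?
Result: 0

0


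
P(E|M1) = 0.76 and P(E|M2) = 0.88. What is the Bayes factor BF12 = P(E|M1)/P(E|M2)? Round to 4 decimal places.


Bayes factor BF12 = P(E|M1) / P(E|M2)
= 0.76 / 0.88
= 0.8636

0.8636


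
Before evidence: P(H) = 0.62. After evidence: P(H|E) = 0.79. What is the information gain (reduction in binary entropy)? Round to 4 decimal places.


Prior entropy = 0.958
Posterior entropy = 0.7415
Information gain = 0.958 - 0.7415 = 0.2166

0.2166


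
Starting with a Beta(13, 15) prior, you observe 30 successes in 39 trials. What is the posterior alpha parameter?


For a Beta-Binomial conjugate model:
Posterior alpha = prior alpha + number of successes
= 13 + 30 = 43

43


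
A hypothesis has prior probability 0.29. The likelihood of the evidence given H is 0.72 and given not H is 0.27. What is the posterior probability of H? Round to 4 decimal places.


Using Bayes' theorem:
P(E) = 0.29 * 0.72 + 0.71 * 0.27
P(E) = 0.4005
P(H|E) = (0.29 * 0.72) / 0.4005 = 0.5213

0.5213


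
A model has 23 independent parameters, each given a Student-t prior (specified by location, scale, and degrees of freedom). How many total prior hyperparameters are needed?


Each Student-t prior needs 3 hyperparameters (location, scale, and degrees of freedom).
Total = 3 * 23 = 69

69


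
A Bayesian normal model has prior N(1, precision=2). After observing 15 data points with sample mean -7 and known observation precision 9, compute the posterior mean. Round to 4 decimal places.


Posterior mean = (prior_precision * prior_mean + n * data_precision * data_mean) / (prior_precision + n * data_precision)
Numerator = 2*1 + 15*9*-7 = -943
Denominator = 2 + 15*9 = 137
Posterior mean = -6.8832

-6.8832


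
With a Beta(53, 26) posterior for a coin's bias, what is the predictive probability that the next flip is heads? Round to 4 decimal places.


The predictive probability equals the posterior mean.
P(next = heads) = alpha / (alpha + beta)
= 53 / 79 = 0.6709

0.6709


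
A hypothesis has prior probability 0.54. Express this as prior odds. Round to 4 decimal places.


Odds = P(H) / P(not H) = 0.54 / 0.46
= 1.1739

1.1739


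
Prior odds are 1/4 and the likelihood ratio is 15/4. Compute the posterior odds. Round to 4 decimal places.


Posterior odds = prior odds * likelihood ratio
= (1/4) * (15/4)
= 15 / 16
= 0.9375

0.9375


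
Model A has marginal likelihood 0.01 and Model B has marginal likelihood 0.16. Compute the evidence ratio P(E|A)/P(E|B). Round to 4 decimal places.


Evidence ratio = P(E|A) / P(E|B)
= 0.01 / 0.16
= 0.0625

0.0625


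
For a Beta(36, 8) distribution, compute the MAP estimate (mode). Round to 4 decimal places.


MAP = mode = (a-1)/(a+b-2)
= (36-1)/(36+8-2)
= 35/42 = 0.8333

0.8333


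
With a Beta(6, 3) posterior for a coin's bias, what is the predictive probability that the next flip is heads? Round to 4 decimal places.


The predictive probability equals the posterior mean.
P(next = heads) = alpha / (alpha + beta)
= 6 / 9 = 0.6667

0.6667


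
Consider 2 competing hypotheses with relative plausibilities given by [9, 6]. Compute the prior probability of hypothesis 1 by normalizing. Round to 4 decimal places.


Sum of weights = 9 + 6 = 15
Normalized prior for H1 = 9 / 15
= 0.6

0.6


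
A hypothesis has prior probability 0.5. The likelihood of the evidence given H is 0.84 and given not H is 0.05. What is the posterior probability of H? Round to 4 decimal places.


Using Bayes' theorem:
P(E) = 0.5 * 0.84 + 0.5 * 0.05
P(E) = 0.445
P(H|E) = (0.5 * 0.84) / 0.445 = 0.9438

0.9438


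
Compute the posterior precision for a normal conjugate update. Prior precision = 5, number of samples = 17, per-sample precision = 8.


tau_post = tau_0 + n * tau
= 5 + 17 * 8 = 141

141


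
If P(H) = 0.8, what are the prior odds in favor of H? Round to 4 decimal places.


Prior odds = P(H) / (1 - P(H))
= 0.8 / 0.2
= 4.0

4.0


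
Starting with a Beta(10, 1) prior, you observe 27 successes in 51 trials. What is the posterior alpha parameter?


For a Beta-Binomial conjugate model:
Posterior alpha = prior alpha + number of successes
= 10 + 27 = 37

37


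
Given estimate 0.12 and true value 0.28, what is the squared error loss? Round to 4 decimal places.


Squared error = (estimate - true)^2
Difference = -0.16
Loss = -0.16^2 = 0.0256

0.0256


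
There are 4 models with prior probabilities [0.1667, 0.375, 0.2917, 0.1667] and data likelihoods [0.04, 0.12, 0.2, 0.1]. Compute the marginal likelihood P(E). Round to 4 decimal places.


P(E) = sum over models of P(M_i) * P(E|M_i)
= 0.1667*0.04 + 0.375*0.12 + 0.2917*0.2 + 0.1667*0.1
= 0.1267

0.1267


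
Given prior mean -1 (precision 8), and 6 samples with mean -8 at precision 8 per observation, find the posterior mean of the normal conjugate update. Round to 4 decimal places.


The posterior mean is a precision-weighted average of prior and data.
Post. prec. = 8 + 48 = 56
Post. mean = (-8 + -384)/56 = -392/56 = -7.0

-7.0


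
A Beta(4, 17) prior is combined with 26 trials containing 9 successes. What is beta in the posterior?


In conjugate updating:
beta_posterior = beta_prior + (n - k)
= 17 + (26 - 9)
= 17 + 17 = 34

34


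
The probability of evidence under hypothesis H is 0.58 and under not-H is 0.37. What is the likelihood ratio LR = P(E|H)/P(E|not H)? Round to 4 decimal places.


LR = 0.58 / 0.37
= 1.5676

1.5676


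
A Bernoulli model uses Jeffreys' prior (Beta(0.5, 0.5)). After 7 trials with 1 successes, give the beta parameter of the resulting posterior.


Posterior = Beta(prior_alpha + successes, prior_beta + failures)
= Beta(0.5 + 1, 0.5 + 6)
Posterior beta = 0.5 + (n - k) = 0.5 + 6 = 6.5

6.5


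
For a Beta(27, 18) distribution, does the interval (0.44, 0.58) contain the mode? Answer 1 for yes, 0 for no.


Mode of Beta(a,b) = (a-1)/(a+b-2)
= (27-1)/(27+18-2) = 0.6047
Check: 0.44 <= 0.6047 <= 0.58?
Result: 0

0


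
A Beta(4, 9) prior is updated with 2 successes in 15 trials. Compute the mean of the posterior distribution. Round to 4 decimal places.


After update: Beta(6, 22)
Mean = 6 / (6 + 22) = 6 / 28
= 0.2143

0.2143


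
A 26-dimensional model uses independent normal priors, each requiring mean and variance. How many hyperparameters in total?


Per parameter: 2 (mean and variance).
Total = 26 * 2 = 52

52


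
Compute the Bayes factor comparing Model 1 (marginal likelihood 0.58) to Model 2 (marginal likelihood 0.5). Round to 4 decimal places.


BF12 = marginal likelihood of M1 / marginal likelihood of M2
= 0.58/0.5
= 1.16

1.16


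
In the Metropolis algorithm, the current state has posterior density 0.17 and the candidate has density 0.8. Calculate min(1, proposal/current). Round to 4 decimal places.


Ratio = 0.8/0.17 = 4.7059
Acceptance probability = min(1, 4.7059)
= 1.0

1.0


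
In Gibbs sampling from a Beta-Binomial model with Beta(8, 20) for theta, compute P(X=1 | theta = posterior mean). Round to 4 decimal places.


Posterior mean = alpha/(alpha+beta) = 8/28 = 0.2857
P(X=1|theta=mean) = theta = 0.2857

0.2857


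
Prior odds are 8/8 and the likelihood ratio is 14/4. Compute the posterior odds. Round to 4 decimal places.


Posterior odds = prior odds * likelihood ratio
= (8/8) * (14/4)
= 112 / 32
= 3.5

3.5


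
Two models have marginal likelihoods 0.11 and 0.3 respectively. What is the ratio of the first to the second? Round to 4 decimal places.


Evidence ratio = 0.11 / 0.3
= 0.3667

0.3667


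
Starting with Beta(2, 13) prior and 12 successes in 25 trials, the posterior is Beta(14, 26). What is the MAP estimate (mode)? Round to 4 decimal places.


The mode of Beta(a, b) when a > 1 and b > 1 is (a-1)/(a+b-2)
= (14 - 1) / (14 + 26 - 2)
= 13 / 38
= 0.3421

0.3421


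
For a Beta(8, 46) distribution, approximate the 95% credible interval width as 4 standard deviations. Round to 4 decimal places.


Variance of Beta(a,b) = ab / ((a+b)^2 * (a+b+1))
= 8*46 / ((54)^2 * 55)
= 0.0023
SD = sqrt(0.0023) = 0.0479
Width = 4 * SD = 0.1916

0.1916


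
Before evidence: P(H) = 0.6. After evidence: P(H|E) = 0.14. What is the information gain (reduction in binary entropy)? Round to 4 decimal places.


Prior entropy = 0.971
Posterior entropy = 0.5842
Information gain = 0.971 - 0.5842 = 0.3867

0.3867


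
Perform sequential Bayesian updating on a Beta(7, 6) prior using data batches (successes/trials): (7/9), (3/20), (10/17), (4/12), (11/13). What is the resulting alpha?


Accumulate successes: 35
Posterior alpha = prior alpha + sum of successes
= 7 + 35 = 42

42


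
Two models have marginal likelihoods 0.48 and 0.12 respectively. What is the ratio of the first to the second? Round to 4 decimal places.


Evidence ratio = 0.48 / 0.12
= 4.0

4.0


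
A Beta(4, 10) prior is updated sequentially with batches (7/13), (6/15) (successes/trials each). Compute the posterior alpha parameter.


Sequential conjugate updating is equivalent to a single batch update.
Total successes across all batches = 13
alpha_posterior = alpha_prior + total_successes = 4 + 13
= 17

17


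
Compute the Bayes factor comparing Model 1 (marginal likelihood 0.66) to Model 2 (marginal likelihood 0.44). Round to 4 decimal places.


BF12 = marginal likelihood of M1 / marginal likelihood of M2
= 0.66/0.44
= 1.5

1.5


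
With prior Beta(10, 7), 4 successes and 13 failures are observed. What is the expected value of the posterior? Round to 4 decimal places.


Posterior = Beta(14, 20)
E[theta] = alpha/(alpha+beta)
= 14/34 = 0.4118

0.4118


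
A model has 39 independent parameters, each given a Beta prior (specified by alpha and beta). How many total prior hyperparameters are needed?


Each Beta prior needs 2 hyperparameters (alpha and beta).
Total = 2 * 39 = 78

78


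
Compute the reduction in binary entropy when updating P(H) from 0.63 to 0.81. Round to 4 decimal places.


H_before = -p*log2(p) - (1-p)*log2(1-p) for p=0.63: 0.9507
H_after for p=0.81: 0.7015
Reduction = 0.9507 - 0.7015 = 0.2492

0.2492


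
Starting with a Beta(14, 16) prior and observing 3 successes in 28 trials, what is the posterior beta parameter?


Posterior beta = prior beta + failures
Failures = 28 - 3 = 25
beta_post = 16 + 25 = 41

41


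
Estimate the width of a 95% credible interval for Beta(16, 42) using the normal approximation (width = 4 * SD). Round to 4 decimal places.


For Beta(a,b): Var = ab/((a+b)^2(a+b+1))
Var = 0.0034, SD = 0.0582
Approximate 95% CI width = 4 * 0.0582 = 0.2328

0.2328


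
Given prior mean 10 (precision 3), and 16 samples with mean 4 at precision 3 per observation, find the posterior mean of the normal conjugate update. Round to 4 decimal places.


The posterior mean is a precision-weighted average of prior and data.
Post. prec. = 3 + 48 = 51
Post. mean = (30 + 192)/51 = 222/51 = 4.3529

4.3529


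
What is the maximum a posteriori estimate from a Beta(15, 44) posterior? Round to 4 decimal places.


The MAP estimate equals the mode of the distribution.
Mode of Beta(a,b) = (a-1)/(a+b-2)
= 14/57
= 0.2456

0.2456


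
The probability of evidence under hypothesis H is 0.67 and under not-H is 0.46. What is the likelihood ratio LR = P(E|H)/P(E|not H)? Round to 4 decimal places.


LR = 0.67 / 0.46
= 1.4565

1.4565


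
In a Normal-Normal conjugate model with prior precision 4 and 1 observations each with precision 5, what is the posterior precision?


Posterior precision = prior precision + n * observation precision
= 4 + 1 * 5
= 4 + 5 = 9

9


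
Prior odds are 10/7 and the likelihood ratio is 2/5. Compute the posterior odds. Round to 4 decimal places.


Posterior odds = prior odds * likelihood ratio
= (10/7) * (2/5)
= 20 / 35
= 0.5714

0.5714


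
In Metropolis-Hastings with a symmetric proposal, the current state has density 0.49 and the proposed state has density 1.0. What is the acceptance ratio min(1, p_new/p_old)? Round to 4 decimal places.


Ratio = p_new / p_old = 1.0 / 0.49 = 2.0408
Acceptance = min(1, 2.0408) = 1.0

1.0


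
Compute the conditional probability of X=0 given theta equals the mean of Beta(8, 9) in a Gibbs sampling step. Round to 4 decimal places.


Mean of Beta(8, 9) = 0.4706
P(X=0 | theta=0.4706) = 0.5294

0.5294


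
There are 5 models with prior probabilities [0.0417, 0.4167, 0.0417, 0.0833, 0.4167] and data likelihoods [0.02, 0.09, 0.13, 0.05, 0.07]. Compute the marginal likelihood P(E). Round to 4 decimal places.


P(E) = sum over models of P(M_i) * P(E|M_i)
= 0.0417*0.02 + 0.4167*0.09 + 0.0417*0.13 + 0.0833*0.05 + 0.4167*0.07
= 0.0771

0.0771


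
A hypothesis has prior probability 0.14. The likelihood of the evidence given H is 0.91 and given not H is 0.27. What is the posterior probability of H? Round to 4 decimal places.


Using Bayes' theorem:
P(E) = 0.14 * 0.91 + 0.86 * 0.27
P(E) = 0.3596
P(H|E) = (0.14 * 0.91) / 0.3596 = 0.3543

0.3543


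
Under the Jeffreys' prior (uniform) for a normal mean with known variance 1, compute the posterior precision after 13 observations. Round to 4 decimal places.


Prior precision = 0 (flat prior).
Post. prec. = 0 + n/var = 13/1 = 13.0

13.0


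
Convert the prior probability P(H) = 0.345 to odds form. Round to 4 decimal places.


P(not H) = 1 - 0.345 = 0.655
Odds = 0.345 / 0.655 = 0.5267

0.5267


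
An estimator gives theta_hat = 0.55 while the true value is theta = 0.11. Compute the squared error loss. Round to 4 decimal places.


The squared error loss is (theta_hat - theta)^2
= (0.55 - 0.11)^2
= (0.44)^2 = 0.1936

0.1936


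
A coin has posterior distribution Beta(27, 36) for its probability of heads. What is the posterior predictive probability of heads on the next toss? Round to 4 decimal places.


Posterior predictive = E[theta] = alpha/(alpha+beta)
= 27/63
= 0.4286

0.4286


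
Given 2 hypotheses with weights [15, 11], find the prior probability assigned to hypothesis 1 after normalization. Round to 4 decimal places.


To normalize, divide each weight by the sum of all weights.
Sum = 26
Prior(H1) = 15/26 = 0.5769

0.5769


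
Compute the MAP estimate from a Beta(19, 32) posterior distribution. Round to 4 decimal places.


MAP = mode of Beta distribution
= (alpha - 1)/(alpha + beta - 2)
= (19-1)/(19+32-2)
= 18/49 = 0.3673

0.3673


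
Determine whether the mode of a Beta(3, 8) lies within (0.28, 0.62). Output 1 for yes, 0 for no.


First find the mode: (a-1)/(a+b-2) = 0.2222
Is 0.2222 in (0.28, 0.62)? 0

0


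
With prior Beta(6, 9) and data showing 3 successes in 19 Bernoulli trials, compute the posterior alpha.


Conjugate update: alpha_posterior = alpha_prior + k
= 6 + 3 = 9

9


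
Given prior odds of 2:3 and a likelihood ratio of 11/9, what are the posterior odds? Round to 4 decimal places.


Posterior odds = prior odds * LR
Prior odds = 2/3 = 0.6667
LR = 11/9 = 1.2222
Posterior odds = 0.6667 * 1.2222 = 0.8148

0.8148


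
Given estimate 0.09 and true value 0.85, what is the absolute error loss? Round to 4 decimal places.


Absolute error = |estimate - true|
= |-0.76| = 0.76

0.76


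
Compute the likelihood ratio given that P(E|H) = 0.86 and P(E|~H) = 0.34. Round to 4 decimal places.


LR = P(E|H) / P(E|~H)
= 0.86 / 0.34 = 2.5294

2.5294


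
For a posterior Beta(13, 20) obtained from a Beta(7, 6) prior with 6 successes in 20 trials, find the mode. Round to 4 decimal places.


Mode = (alpha - 1) / (alpha + beta - 2)
= 12 / 31
= 0.3871

0.3871


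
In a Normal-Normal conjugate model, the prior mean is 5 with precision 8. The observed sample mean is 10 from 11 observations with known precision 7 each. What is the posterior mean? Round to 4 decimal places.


Posterior precision = tau0 + n*tau = 8 + 11*7 = 85
Posterior mean = (tau0*mu0 + n*tau*xbar) / posterior_precision
= (8*5 + 11*7*10) / 85
= 810 / 85 = 9.5294

9.5294


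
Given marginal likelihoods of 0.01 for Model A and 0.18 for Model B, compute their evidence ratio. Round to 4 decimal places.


Ratio = ML(A) / ML(B) = 0.01/0.18
= 0.0556

0.0556


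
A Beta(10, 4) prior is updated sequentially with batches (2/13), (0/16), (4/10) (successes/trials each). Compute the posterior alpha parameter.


Sequential conjugate updating is equivalent to a single batch update.
Total successes across all batches = 6
alpha_posterior = alpha_prior + total_successes = 10 + 6
= 16

16


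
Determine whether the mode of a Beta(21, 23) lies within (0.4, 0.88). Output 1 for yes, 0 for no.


First find the mode: (a-1)/(a+b-2) = 0.4762
Is 0.4762 in (0.4, 0.88)? 1

1


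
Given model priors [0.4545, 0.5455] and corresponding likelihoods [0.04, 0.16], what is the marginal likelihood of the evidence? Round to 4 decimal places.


P(E) = sum_i P(M_i) P(E|M_i)
= 0.0182 + 0.0873
= 0.1055

0.1055


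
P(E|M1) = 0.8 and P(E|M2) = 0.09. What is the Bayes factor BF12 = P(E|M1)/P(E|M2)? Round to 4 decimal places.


Bayes factor BF12 = P(E|M1) / P(E|M2)
= 0.8 / 0.09
= 8.8889

8.8889


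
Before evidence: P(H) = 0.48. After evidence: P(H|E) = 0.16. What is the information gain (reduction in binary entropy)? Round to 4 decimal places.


Prior entropy = 0.9988
Posterior entropy = 0.6343
Information gain = 0.9988 - 0.6343 = 0.3645

0.3645


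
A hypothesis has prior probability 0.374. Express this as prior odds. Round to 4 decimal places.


Odds = P(H) / P(not H) = 0.374 / 0.626
= 0.5974

0.5974


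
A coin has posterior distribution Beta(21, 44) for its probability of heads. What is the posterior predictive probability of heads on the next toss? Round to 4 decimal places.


Posterior predictive = E[theta] = alpha/(alpha+beta)
= 21/65
= 0.3231

0.3231


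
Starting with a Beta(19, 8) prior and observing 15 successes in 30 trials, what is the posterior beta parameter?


Posterior beta = prior beta + failures
Failures = 30 - 15 = 15
beta_post = 8 + 15 = 23

23


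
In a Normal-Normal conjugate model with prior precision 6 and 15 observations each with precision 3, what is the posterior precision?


Posterior precision = prior precision + n * observation precision
= 6 + 15 * 3
= 6 + 45 = 51

51


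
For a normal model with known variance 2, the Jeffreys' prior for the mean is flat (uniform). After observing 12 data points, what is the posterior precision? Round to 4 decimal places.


Jeffreys' prior for normal mean (known variance) is flat.
Prior precision = 0.
Posterior precision = prior_prec + n/sigma^2 = 0 + 12/2
= 6.0

6.0


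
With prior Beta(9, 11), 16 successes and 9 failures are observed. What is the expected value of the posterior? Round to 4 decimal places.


Posterior = Beta(25, 20)
E[theta] = alpha/(alpha+beta)
= 25/45 = 0.5556

0.5556


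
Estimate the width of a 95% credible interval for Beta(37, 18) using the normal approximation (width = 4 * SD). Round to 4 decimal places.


For Beta(a,b): Var = ab/((a+b)^2(a+b+1))
Var = 0.0039, SD = 0.0627
Approximate 95% CI width = 4 * 0.0627 = 0.2508

0.2508


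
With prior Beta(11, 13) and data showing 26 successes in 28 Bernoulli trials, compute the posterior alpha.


Conjugate update: alpha_posterior = alpha_prior + k
= 11 + 26 = 37

37


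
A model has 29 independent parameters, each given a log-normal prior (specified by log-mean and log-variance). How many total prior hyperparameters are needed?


Each log-normal prior needs 2 hyperparameters (log-mean and log-variance).
Total = 2 * 29 = 58

58


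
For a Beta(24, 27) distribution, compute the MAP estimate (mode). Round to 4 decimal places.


MAP = mode = (a-1)/(a+b-2)
= (24-1)/(24+27-2)
= 23/49 = 0.4694

0.4694


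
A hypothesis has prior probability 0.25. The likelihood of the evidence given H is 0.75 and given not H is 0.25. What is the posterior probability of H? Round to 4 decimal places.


Using Bayes' theorem:
P(E) = 0.25 * 0.75 + 0.75 * 0.25
P(E) = 0.375
P(H|E) = (0.25 * 0.75) / 0.375 = 0.5

0.5


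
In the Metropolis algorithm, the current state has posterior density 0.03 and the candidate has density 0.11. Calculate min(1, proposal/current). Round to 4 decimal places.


Ratio = 0.11/0.03 = 3.6667
Acceptance probability = min(1, 3.6667)
= 1.0

1.0


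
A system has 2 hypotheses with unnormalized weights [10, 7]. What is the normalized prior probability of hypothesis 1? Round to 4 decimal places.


The normalized prior is the weight divided by the total.
Total weight = 17
P(H1) = 10 / 17 = 0.5882

0.5882


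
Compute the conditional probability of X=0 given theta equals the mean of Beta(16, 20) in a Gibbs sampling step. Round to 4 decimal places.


Mean of Beta(16, 20) = 0.4444
P(X=0 | theta=0.4444) = 0.5556

0.5556


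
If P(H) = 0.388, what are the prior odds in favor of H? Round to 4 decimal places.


Prior odds = P(H) / (1 - P(H))
= 0.388 / 0.612
= 0.634

0.634


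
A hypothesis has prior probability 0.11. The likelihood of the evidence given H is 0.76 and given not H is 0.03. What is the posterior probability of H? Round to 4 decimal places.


Using Bayes' theorem:
P(E) = 0.11 * 0.76 + 0.89 * 0.03
P(E) = 0.1103
P(H|E) = (0.11 * 0.76) / 0.1103 = 0.7579

0.7579


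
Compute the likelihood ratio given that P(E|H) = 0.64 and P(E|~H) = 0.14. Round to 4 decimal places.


LR = P(E|H) / P(E|~H)
= 0.64 / 0.14 = 4.5714

4.5714


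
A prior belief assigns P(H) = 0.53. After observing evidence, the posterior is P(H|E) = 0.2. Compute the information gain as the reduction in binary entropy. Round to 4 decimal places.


H(prior) = -0.53*log2(0.53) - 0.47*log2(0.47)
= 0.9974
H(post) = -0.2*log2(0.2) - 0.8*log2(0.8)
= 0.7219
IG = 0.9974 - 0.7219 = 0.2755

0.2755


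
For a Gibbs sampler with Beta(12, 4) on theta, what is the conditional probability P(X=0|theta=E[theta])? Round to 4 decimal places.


E[theta] = 12/(12+4) = 0.75
P(X=0|theta) = 1 - theta = 0.25

0.25


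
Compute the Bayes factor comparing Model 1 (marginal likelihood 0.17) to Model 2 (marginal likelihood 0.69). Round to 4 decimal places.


BF12 = marginal likelihood of M1 / marginal likelihood of M2
= 0.17/0.69
= 0.2464

0.2464


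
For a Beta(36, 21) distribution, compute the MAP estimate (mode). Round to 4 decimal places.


MAP = mode = (a-1)/(a+b-2)
= (36-1)/(36+21-2)
= 35/55 = 0.6364

0.6364


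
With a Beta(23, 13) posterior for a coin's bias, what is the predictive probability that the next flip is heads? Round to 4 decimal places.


The predictive probability equals the posterior mean.
P(next = heads) = alpha / (alpha + beta)
= 23 / 36 = 0.6389

0.6389


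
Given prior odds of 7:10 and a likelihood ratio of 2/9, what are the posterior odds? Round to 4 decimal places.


Posterior odds = prior odds * LR
Prior odds = 7/10 = 0.7
LR = 2/9 = 0.2222
Posterior odds = 0.7 * 0.2222 = 0.1556

0.1556


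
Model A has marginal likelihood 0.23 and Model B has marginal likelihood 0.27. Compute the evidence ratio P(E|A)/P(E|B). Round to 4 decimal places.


Evidence ratio = P(E|A) / P(E|B)
= 0.23 / 0.27
= 0.8519

0.8519


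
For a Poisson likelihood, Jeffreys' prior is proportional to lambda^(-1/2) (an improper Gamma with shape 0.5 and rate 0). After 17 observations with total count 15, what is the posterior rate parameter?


Jeffreys' prior for Poisson is proportional to lambda^(-1/2).
Posterior is Gamma(0.5 + S, 0 + n) = Gamma(0.5 + 15, 17).
Posterior rate = 0 + n = 17

17.0


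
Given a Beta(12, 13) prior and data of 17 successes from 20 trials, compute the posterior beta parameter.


Number of failures = 20 - 17 = 3
Posterior beta = 13 + 3 = 16

16


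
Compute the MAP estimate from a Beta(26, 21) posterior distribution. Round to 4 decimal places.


MAP = mode of Beta distribution
= (alpha - 1)/(alpha + beta - 2)
= (26-1)/(26+21-2)
= 25/45 = 0.5556

0.5556


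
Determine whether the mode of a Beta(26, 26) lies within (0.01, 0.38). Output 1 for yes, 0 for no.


First find the mode: (a-1)/(a+b-2) = 0.5
Is 0.5 in (0.01, 0.38)? 0

0


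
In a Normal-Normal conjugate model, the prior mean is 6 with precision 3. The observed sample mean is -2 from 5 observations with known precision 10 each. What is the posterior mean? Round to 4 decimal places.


Posterior precision = tau0 + n*tau = 3 + 5*10 = 53
Posterior mean = (tau0*mu0 + n*tau*xbar) / posterior_precision
= (3*6 + 5*10*-2) / 53
= -82 / 53 = -1.5472

-1.5472


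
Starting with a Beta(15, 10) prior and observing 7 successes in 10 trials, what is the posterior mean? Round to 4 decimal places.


Posterior parameters: alpha = 15 + 7 = 22
beta = 10 + 3 = 13
Posterior mean = alpha / (alpha + beta) = 22 / 35
= 0.6286

0.6286


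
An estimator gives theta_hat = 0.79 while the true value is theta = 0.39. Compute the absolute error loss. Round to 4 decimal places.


The absolute error loss is |theta_hat - theta|
= |0.79 - 0.39|
= 0.4

0.4
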